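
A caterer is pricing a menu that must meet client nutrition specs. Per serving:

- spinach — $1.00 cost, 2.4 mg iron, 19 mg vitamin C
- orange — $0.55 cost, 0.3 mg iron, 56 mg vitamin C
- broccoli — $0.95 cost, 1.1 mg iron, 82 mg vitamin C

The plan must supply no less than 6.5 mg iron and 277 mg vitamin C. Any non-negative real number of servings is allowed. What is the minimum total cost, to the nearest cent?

Minimising a linear cost over {iron ≥ 6.5, vitamin C ≥ 277, servings ≥ 0} — the optimum is at a vertex, using one or two foods.
spinach only: max(6.5/2.4, 277/19) = 14.58 servings → $14.58.
orange only: max(6.5/0.3, 277/56) = 21.67 servings → $11.92.
broccoli only: max(6.5/1.1, 277/82) = 5.909 servings → $5.61.
spinach + orange with both tight: 2.183 servings and 4.206 servings → $4.50.
spinach + broccoli with both tight: 1.298 servings and 3.077 servings → $4.22.
orange + broccoli: the both-tight solution has a negative serving — not a feasible corner.
Cheapest feasible corner: $4.22.

$4.22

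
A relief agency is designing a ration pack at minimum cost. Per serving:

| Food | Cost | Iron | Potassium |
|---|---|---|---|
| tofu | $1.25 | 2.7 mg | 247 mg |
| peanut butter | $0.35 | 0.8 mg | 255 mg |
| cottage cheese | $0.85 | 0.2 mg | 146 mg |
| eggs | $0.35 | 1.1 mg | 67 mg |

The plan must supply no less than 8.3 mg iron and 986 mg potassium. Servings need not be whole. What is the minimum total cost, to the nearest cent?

The cheapest plan sits at a corner of the feasible region — with two constraints it uses at most two foods.
tofu only: max(8.3/2.7, 986/247) = 3.992 servings → $4.99.
peanut butter only: max(8.3/0.8, 986/255) = 10.38 servings → $3.63.
cottage cheese only: max(8.3/0.2, 986/146) = 41.5 servings → $35.27.
eggs only: max(8.3/1.1, 986/67) = 14.72 servings → $5.15.
tofu + peanut butter with both tight: 2.705 servings and 1.247 servings → $3.82.
tofu + cottage cheese with both tight: 2.943 servings and 1.775 servings → $5.19.
tofu + eggs: the both-tight solution has a negative serving — not a feasible corner.
peanut butter + cottage cheese: the both-tight solution has a negative serving — not a feasible corner.
peanut butter + eggs with both tight: 2.329 servings and 5.851 servings → $2.86.
cottage cheese + eggs with both tight: 3.59 servings and 6.893 servings → $5.46.
So the least-cost plan costs $2.86.

$2.86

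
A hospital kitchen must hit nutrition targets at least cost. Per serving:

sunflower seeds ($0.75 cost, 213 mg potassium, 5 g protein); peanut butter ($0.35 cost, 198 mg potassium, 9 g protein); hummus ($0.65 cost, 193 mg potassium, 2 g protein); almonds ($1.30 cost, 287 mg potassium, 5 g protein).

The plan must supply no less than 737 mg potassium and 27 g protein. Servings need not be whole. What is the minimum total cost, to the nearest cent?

$1.30

sunflower seeds only: max(737/213, 27/5) = 5.4 servings → $4.05.
peanut butter only: max(737/198, 27/9) = 3.722 servings → $1.30.
hummus only: max(737/193, 27/2) = 13.5 servings → $8.78.
almonds only: max(737/287, 27/5) = 5.4 servings → $7.02.
sunflower seeds + peanut butter with both tight: 1.388 servings and 2.229 servings → $1.82.
sunflower seeds + hummus: intersection lies outside the first quadrant.
sunflower seeds + almonds with both targets exact would need a negative amount; discard.
peanut butter + hummus with both tight: 2.787 servings and 0.9597 servings → $1.60.
peanut butter + almonds with both tight: 2.551 servings and 0.8079 servings → $1.94.
hummus + almonds with both targets exact would need a negative amount; discard.
So the least-cost plan costs $1.30.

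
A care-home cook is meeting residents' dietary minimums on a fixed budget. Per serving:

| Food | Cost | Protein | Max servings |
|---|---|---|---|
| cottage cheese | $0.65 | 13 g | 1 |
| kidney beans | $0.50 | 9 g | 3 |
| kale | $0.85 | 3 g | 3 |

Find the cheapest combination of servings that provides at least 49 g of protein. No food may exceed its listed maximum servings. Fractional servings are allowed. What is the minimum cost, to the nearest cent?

Cost per g of protein: cottage cheese $0.0500, kidney beans $0.0556, kale $0.2833.
Take 1 serving of cottage cheese: +13.0 g protein for $0.65 (total $0.65, still need 36.0 g).
Take 3 servings of kidney beans: +27.0 g protein for $1.50 (total $2.15, still need 9.0 g).
Take 3 servings of kale: +9.0 g protein for $2.55 (total $4.70, still need 0.0 g).
Filling from the cheapest source first is optimal under one linear minimum: $4.70.

$4.70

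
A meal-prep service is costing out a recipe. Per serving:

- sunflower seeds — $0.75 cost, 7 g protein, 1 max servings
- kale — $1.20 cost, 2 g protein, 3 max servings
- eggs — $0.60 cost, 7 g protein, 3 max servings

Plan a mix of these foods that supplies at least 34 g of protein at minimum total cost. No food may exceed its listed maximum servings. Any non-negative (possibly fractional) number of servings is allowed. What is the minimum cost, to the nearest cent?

$6.15

Cost per g of protein: eggs $0.0857, sunflower seeds $0.1071, kale $0.6000.
Take 3 servings of eggs: +21.0 g protein for $1.80 (total $1.80, still need 13.0 g).
Take 1 serving of sunflower seeds: +7.0 g protein for $0.75 (total $2.55, still need 6.0 g).
Take 3 servings of kale: +6.0 g protein for $3.60 (total $6.15, still need 0.0 g).
Filling from the cheapest source first is optimal under one linear minimum: $6.15.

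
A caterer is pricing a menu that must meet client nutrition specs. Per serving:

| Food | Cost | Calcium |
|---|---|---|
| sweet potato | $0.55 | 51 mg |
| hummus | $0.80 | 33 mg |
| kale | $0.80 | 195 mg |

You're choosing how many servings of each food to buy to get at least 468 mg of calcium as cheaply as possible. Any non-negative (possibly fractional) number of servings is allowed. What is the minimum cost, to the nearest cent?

$1.92

Cost per mg of calcium: kale $0.0041, sweet potato $0.0108, hummus $0.0242.
With no serving limits, use only kale: 468 mg / 195 mg = 2.4 servings × $0.80 = $1.92.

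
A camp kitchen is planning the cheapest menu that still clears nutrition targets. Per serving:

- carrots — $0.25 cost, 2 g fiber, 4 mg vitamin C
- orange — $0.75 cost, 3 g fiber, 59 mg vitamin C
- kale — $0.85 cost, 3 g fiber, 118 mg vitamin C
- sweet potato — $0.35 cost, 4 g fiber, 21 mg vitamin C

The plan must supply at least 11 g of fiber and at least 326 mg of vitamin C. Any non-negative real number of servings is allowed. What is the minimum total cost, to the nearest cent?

Check every corner: each single food scaled to meet both minima, and each pair solved so both constraints bind.
carrots only: max(11/2, 326/4) = 81.5 servings → $20.38.
orange only: max(11/3, 326/59) = 5.525 servings → $4.14.
kale only: max(11/3, 326/118) = 3.667 servings → $3.12.
sweet potato only: max(11/4, 326/21) = 15.52 servings → $5.43.
carrots + orange with both targets exact would need a negative amount; discard.
carrots + kale with both tight: 1.429 servings and 2.714 servings → $2.66.
carrots + sweet potato: the both-tight solution has a negative serving — not a feasible corner.
orange + kale with both tight: 1.808 servings and 1.859 servings → $2.94.
orange + sweet potato: intersection lies outside the first quadrant.
kale + sweet potato with both tight: 2.623 servings and 0.7824 servings → $2.50.
The minimum over all feasible corners is $2.50.

$2.50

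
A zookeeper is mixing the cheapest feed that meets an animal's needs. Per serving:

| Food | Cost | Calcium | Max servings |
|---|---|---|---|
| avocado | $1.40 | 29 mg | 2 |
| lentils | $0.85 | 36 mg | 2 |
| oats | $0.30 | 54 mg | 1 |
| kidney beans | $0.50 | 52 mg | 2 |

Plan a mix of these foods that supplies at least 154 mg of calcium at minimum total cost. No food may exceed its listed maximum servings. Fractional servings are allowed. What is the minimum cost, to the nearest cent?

$1.26

Cost per mg of calcium: oats $0.0056, kidney beans $0.0096, lentils $0.0236, avocado $0.0483.
Take 1 serving of oats: +54.0 mg calcium for $0.30 (total $0.30, still need 100.0 mg).
Take 1.923 servings of kidney beans: +100.0 mg calcium for $0.96 (total $1.26, still need 0.0 mg).
Filling from the cheapest source first is optimal under one linear minimum: $1.26.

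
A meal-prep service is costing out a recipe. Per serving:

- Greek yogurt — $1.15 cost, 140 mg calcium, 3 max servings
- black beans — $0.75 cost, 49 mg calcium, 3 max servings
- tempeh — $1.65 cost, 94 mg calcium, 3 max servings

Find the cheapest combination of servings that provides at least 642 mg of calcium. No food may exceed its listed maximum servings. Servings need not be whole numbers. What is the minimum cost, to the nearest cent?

$7.02

Cost per mg of calcium: Greek yogurt $0.0082, black beans $0.0153, tempeh $0.0176.
Take 3 servings of Greek yogurt: +420.0 mg calcium for $3.45 (total $3.45, still need 222.0 mg).
Take 3 servings of black beans: +147.0 mg calcium for $2.25 (total $5.70, still need 75.0 mg).
Take 0.7979 servings of tempeh: +75.0 mg calcium for $1.32 (total $7.02, still need 0.0 mg).
Greedy by cheapest-per-mg is optimal for a single linear constraint, so the minimum cost is $7.02.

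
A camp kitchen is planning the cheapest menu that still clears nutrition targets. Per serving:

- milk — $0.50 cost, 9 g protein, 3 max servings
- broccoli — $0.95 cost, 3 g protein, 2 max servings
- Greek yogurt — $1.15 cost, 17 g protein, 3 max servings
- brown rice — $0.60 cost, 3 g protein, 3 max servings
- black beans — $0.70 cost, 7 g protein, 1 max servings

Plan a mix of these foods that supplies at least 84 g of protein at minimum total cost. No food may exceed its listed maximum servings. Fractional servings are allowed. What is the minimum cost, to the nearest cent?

Cost per g of protein: milk $0.0556, Greek yogurt $0.0676, black beans $0.1000, brown rice $0.2000, broccoli $0.3167.
Take 3 servings of milk: +27.0 g protein for $1.50 (total $1.50, still need 57.0 g).
Take 3 servings of Greek yogurt: +51.0 g protein for $3.45 (total $4.95, still need 6.0 g).
Take 0.8571 servings of black beans: +6.0 g protein for $0.60 (total $5.55, still need 0.0 g).
Greedy by cheapest-per-g is optimal for a single linear constraint, so the minimum cost is $5.55.

$5.55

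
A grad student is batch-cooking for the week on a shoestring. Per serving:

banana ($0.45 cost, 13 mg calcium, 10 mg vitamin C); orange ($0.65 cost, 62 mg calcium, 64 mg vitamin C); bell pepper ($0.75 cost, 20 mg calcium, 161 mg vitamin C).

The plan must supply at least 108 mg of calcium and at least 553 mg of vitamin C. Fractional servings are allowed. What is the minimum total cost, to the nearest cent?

$2.83

banana only: max(108/13, 553/10) = 55.3 servings → $24.89.
orange only: max(108/62, 553/64) = 8.641 servings → $5.62.
bell pepper only: max(108/20, 553/161) = 5.4 servings → $4.05.
banana + orange with both targets exact would need a negative amount; discard.
banana + bell pepper with both tight: 3.343 servings and 3.227 servings → $3.92.
orange + bell pepper with both tight: 0.7272 servings and 3.146 servings → $2.83.
Cheapest feasible corner: $2.83.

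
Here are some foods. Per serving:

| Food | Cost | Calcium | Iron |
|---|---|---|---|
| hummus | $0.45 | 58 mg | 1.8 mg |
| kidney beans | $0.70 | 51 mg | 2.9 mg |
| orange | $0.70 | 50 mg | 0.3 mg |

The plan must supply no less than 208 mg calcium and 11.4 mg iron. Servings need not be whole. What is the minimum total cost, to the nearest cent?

$2.76

With two linear requirements the optimum uses one or two foods; enumerate the corners.
hummus only: max(208/58, 11.4/1.8) = 6.333 servings → $2.85.
kidney beans only: max(208/51, 11.4/2.9) = 4.078 servings → $2.85.
orange only: max(208/50, 11.4/0.3) = 38 servings → $26.60.
hummus + kidney beans with both tight: 0.2853 servings and 3.754 servings → $2.76.
hummus + orange: the both-tight solution has a negative serving — not a feasible corner.
kidney beans + orange with both tight: 3.914 servings and 0.1681 servings → $2.86.
The minimum over all feasible corners is $2.76.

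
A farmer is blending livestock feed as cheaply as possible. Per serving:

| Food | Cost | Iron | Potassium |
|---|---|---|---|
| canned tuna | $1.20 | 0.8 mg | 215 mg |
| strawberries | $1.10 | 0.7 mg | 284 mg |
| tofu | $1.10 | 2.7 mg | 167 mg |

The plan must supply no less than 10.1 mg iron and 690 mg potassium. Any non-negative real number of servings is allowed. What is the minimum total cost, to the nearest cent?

Minimising a linear cost over {iron ≥ 10.1, potassium ≥ 690, servings ≥ 0} — the optimum is at a vertex, using one or two foods.
canned tuna only: max(10.1/0.8, 690/215) = 12.62 servings → $15.15.
strawberries only: max(10.1/0.7, 690/284) = 14.43 servings → $15.87.
tofu only: max(10.1/2.7, 690/167) = 4.132 servings → $4.54.
canned tuna + strawberries: the both-tight solution has a negative serving — not a feasible corner.
canned tuna + tofu with both tight: 0.3945 servings and 3.624 servings → $4.46.
strawberries + tofu with both tight: 0.2713 servings and 3.67 servings → $4.34.
The minimum over all feasible corners is $4.34.

$4.34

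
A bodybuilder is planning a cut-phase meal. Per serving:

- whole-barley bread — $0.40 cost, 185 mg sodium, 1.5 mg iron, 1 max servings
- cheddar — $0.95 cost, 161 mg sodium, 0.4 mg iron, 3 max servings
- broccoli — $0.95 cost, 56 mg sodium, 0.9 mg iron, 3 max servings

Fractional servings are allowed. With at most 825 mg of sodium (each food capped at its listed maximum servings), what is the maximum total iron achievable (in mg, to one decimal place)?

Iron per mg sodium: broccoli 0.01607, whole-barley bread 0.008108, cheddar 0.002484.
Take 3 servings of broccoli: uses 168 mg sodium, +2.7 mg iron (running total 2.7 mg).
Take 1 serving of whole-barley bread: uses 185 mg sodium, +1.5 mg iron (running total 4.2 mg).
Take 2.932 servings of cheddar: uses 472 mg sodium, +1.2 mg iron (running total 5.4 mg).
Filling greedily by iron-per-mg sodium is optimal for one linear limit, giving 5.4 mg.

5.4 mg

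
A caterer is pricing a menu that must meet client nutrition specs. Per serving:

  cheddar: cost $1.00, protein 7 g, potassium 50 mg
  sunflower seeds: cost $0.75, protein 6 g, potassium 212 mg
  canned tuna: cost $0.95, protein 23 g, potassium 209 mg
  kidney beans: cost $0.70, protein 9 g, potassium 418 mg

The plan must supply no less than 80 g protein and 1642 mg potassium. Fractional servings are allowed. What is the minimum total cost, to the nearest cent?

At the optimum either one food covers both requirements or two foods hit both targets exactly; no other combination can be cheaper.
cheddar only: max(80/7, 1642/50) = 32.84 servings → $32.84.
sunflower seeds only: max(80/6, 1642/212) = 13.33 servings → $10.00.
canned tuna only: max(80/23, 1642/209) = 7.856 servings → $7.46.
kidney beans only: max(80/9, 1642/418) = 8.889 servings → $6.22.
cheddar + sunflower seeds with both tight: 6.003 servings and 6.329 servings → $10.75.
cheddar + canned tuna with both targets exact would need a negative amount; discard.
cheddar + kidney beans with both tight: 7.537 servings and 3.027 servings → $9.66.
sunflower seeds + canned tuna with both tight: 5.811 servings and 1.962 servings → $6.22.
sunflower seeds + kidney beans: the both-tight solution has a negative serving — not a feasible corner.
canned tuna + kidney beans with both tight: 2.413 servings and 2.722 servings → $4.20.
Cheapest feasible corner: $4.20.

$4.20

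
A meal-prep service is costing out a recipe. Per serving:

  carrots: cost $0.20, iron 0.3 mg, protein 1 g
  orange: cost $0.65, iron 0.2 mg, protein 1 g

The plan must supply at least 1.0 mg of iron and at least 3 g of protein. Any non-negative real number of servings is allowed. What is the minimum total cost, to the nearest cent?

carrots only: max(1.0/0.3, 3/1) = 3.333 servings → $0.67.
orange only: max(1.0/0.2, 3/1) = 5 servings → $3.25.
carrots + orange with both targets exact would need a negative amount; discard.
Cheapest feasible corner: $0.67.

$0.67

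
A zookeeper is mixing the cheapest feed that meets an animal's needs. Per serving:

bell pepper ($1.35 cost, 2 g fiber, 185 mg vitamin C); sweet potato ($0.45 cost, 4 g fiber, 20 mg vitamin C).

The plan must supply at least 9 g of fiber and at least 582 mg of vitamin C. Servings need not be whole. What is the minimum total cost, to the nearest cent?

$4.46

Check every corner: each single food scaled to meet both minima, and each pair solved so both constraints bind.
bell pepper only: max(9/2, 582/185) = 4.5 servings → $6.08.
sweet potato only: max(9/4, 582/20) = 29.1 servings → $13.10.
bell pepper + sweet potato with both tight: 3.069 servings and 0.7157 servings → $4.46.
Cheapest feasible corner: $4.46.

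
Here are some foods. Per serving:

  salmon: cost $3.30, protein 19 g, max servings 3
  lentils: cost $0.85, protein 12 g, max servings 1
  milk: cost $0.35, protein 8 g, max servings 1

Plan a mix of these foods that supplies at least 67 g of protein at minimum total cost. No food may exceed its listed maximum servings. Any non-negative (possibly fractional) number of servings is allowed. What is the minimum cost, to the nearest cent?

Cost per g of protein: milk $0.0437, lentils $0.0708, salmon $0.1737.
Take 1 serving of milk: +8.0 g protein for $0.35 (total $0.35, still need 59.0 g).
Take 1 serving of lentils: +12.0 g protein for $0.85 (total $1.20, still need 47.0 g).
Take 2.474 servings of salmon: +47.0 g protein for $8.16 (total $9.36, still need 0.0 g).
Filling from the cheapest source first is optimal under one linear minimum: $9.36.

$9.36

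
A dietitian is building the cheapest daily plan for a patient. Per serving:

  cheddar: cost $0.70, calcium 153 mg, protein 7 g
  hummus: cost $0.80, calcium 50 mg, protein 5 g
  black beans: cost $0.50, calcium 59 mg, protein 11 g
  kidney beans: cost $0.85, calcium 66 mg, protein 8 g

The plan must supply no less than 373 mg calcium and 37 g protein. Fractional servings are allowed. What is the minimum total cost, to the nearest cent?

$2.26

At the optimum either one food covers both requirements or two foods hit both targets exactly; no other combination can be cheaper.
cheddar only: max(373/153, 37/7) = 5.286 servings → $3.70.
hummus only: max(373/50, 37/5) = 7.46 servings → $5.97.
black beans only: max(373/59, 37/11) = 6.322 servings → $3.16.
kidney beans only: max(373/66, 37/8) = 5.652 servings → $4.80.
cheddar + hummus with both tight: 0.03614 servings and 7.349 servings → $5.90.
cheddar + black beans with both tight: 1.512 servings and 2.402 servings → $2.26.
cheddar + kidney beans with both tight: 0.7113 servings and 4.003 servings → $3.90.
hummus + black beans: intersection lies outside the first quadrant.
hummus + kidney beans: the both-tight solution has a negative serving — not a feasible corner.
black beans + kidney beans: intersection lies outside the first quadrant.
Cheapest feasible corner: $2.26.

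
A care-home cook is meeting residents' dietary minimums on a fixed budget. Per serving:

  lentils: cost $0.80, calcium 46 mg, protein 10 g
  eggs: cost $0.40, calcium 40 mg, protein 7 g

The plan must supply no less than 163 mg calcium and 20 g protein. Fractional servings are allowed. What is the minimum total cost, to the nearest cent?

A basic optimal solution has at most two foods positive. Try each food alone and each pair with both targets met exactly.
lentils only: max(163/46, 20/10) = 3.543 servings → $2.83.
eggs only: max(163/40, 20/7) = 4.075 servings → $1.63.
lentils + eggs with both targets exact would need a negative amount; discard.
So the least-cost plan costs $1.63.

$1.63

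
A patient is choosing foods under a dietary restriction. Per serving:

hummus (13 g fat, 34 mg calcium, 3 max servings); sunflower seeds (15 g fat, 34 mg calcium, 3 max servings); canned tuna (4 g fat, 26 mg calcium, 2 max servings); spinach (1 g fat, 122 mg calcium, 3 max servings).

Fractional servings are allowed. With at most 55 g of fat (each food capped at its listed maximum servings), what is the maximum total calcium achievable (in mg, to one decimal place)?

Calcium per g fat: spinach 122, canned tuna 6.5, hummus 2.615, sunflower seeds 2.267.
Take 3 servings of spinach: uses 3 g fat, +366.0 mg calcium (running total 366.0 mg).
Take 2 servings of canned tuna: uses 8 g fat, +52.0 mg calcium (running total 418.0 mg).
Take 3 servings of hummus: uses 39 g fat, +102.0 mg calcium (running total 520.0 mg).
Take 0.3333 servings of sunflower seeds: uses 5 g fat, +11.3 mg calcium (running total 531.3 mg).
Filling greedily by calcium-per-g fat is optimal for one linear limit, giving 531.3 mg.

531.3 mg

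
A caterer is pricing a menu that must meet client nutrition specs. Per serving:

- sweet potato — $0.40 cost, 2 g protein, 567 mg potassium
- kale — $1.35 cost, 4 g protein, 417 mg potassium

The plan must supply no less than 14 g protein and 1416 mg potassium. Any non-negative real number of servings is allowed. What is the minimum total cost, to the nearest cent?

Compare the cost at each extreme point of the feasible region.
sweet potato only: max(14/2, 1416/567) = 7 servings → $2.80.
kale only: max(14/4, 1416/417) = 3.5 servings → $4.72.
sweet potato + kale: intersection lies outside the first quadrant.
The minimum over all feasible corners is $2.80.

$2.80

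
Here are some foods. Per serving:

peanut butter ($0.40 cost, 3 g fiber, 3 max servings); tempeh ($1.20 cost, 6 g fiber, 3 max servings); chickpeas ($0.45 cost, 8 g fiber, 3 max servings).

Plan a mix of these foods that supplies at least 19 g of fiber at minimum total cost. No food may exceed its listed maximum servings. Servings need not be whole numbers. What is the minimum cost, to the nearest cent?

$1.07

Cost per g of fiber: chickpeas $0.0563, peanut butter $0.1333, tempeh $0.2000.
Take 2.375 servings of chickpeas: +19.0 g fiber for $1.07 (total $1.07, still need 0.0 g).
Greedy by cheapest-per-g is optimal for a single linear constraint, so the minimum cost is $1.07.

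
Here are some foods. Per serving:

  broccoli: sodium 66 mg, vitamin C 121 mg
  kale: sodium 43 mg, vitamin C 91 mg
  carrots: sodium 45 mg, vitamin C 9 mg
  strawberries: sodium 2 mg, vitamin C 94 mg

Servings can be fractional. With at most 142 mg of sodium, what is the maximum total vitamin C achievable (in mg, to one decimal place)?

6674.0 mg

Vitamin C per mg sodium: strawberries 47, kale 2.116, broccoli 1.833, carrots 0.2.
With no serving limits, spend the whole sodium allowance on strawberries: 142 mg / 2 mg × 94 mg = 6674.0 mg.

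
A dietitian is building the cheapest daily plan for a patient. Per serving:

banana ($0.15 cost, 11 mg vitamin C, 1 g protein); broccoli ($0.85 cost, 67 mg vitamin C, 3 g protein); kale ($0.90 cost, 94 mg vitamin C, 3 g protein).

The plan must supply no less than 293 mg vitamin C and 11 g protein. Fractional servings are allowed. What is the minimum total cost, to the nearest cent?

Compare the cost at each extreme point of the feasible region.
banana only: max(293/11, 11/1) = 26.64 servings → $4.00.
broccoli only: max(293/67, 11/3) = 4.373 servings → $3.72.
kale only: max(293/94, 11/3) = 3.667 servings → $3.30.
banana + broccoli with both targets exact would need a negative amount; discard.
banana + kale with both tight: 2.541 servings and 2.82 servings → $2.92.
broccoli + kale with both tight: 1.914 servings and 1.753 servings → $3.20.
Cheapest feasible corner: $2.92.

$2.92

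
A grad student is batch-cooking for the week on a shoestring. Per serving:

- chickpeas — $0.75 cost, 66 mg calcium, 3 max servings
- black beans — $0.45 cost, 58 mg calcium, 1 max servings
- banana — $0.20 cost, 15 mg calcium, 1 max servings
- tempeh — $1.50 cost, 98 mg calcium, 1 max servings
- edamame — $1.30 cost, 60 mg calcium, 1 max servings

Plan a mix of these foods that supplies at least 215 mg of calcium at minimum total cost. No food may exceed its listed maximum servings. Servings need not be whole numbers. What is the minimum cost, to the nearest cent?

$2.23

Cost per mg of calcium: black beans $0.0078, chickpeas $0.0114, banana $0.0133, tempeh $0.0153, edamame $0.0217.
Take 1 serving of black beans: +58.0 mg calcium for $0.45 (total $0.45, still need 157.0 mg).
Take 2.379 servings of chickpeas: +157.0 mg calcium for $1.78 (total $2.23, still need 0.0 mg).
Greedy by cheapest-per-mg is optimal for a single linear constraint, so the minimum cost is $2.23.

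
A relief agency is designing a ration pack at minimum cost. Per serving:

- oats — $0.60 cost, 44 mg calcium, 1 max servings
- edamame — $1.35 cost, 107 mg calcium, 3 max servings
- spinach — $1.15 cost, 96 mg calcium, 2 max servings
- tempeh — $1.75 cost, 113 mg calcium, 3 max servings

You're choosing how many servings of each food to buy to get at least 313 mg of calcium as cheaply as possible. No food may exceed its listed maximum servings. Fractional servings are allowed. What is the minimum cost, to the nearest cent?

Cost per mg of calcium: spinach $0.0120, edamame $0.0126, oats $0.0136, tempeh $0.0155.
Take 2 servings of spinach: +192.0 mg calcium for $2.30 (total $2.30, still need 121.0 mg).
Take 1.131 servings of edamame: +121.0 mg calcium for $1.53 (total $3.83, still need 0.0 mg).
Filling from the cheapest source first is optimal under one linear minimum: $3.83.

$3.83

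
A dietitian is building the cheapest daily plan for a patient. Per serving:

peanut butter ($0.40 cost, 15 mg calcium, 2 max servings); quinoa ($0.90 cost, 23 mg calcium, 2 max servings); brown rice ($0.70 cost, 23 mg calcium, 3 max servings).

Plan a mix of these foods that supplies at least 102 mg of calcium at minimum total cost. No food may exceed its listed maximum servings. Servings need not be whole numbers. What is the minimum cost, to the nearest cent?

Cost per mg of calcium: peanut butter $0.0267, brown rice $0.0304, quinoa $0.0391.
Take 2 servings of peanut butter: +30.0 mg calcium for $0.80 (total $0.80, still need 72.0 mg).
Take 3 servings of brown rice: +69.0 mg calcium for $2.10 (total $2.90, still need 3.0 mg).
Take 0.1304 servings of quinoa: +3.0 mg calcium for $0.12 (total $3.02, still need 0.0 mg).
Filling from the cheapest source first is optimal under one linear minimum: $3.02.

$3.02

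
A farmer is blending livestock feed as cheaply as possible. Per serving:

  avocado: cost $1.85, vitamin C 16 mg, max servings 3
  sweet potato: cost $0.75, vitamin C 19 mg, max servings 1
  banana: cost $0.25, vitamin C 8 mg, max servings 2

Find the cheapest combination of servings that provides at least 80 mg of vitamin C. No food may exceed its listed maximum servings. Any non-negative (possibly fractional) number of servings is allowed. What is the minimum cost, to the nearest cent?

$6.45

Cost per mg of vitamin C: banana $0.0312, sweet potato $0.0395, avocado $0.1156.
Take 2 servings of banana: +16.0 mg vitamin C for $0.50 (total $0.50, still need 64.0 mg).
Take 1 serving of sweet potato: +19.0 mg vitamin C for $0.75 (total $1.25, still need 45.0 mg).
Take 2.812 servings of avocado: +45.0 mg vitamin C for $5.20 (total $6.45, still need 0.0 mg).
Filling from the cheapest source first is optimal under one linear minimum: $6.45.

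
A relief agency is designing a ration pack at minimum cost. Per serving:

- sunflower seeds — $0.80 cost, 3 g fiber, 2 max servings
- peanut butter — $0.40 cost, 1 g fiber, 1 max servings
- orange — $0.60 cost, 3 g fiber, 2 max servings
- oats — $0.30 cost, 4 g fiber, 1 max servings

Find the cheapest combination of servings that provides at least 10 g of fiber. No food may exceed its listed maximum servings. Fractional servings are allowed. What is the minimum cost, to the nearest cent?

$1.50

Cost per g of fiber: oats $0.0750, orange $0.2000, sunflower seeds $0.2667, peanut butter $0.4000.
Take 1 serving of oats: +4.0 g fiber for $0.30 (total $0.30, still need 6.0 g).
Take 2 servings of orange: +6.0 g fiber for $1.20 (total $1.50, still need 0.0 g).
Greedy by cheapest-per-g is optimal for a single linear constraint, so the minimum cost is $1.50.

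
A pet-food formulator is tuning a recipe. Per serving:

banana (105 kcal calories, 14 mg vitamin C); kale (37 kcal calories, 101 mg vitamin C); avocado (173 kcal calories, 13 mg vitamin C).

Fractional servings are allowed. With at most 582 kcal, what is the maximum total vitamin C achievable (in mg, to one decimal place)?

1588.7 mg

Vitamin C per kcal: kale 2.73, banana 0.1333, avocado 0.07514.
With no serving limits, spend the whole calories allowance on kale: 582 kcal / 37 kcal × 101 mg = 1588.7 mg.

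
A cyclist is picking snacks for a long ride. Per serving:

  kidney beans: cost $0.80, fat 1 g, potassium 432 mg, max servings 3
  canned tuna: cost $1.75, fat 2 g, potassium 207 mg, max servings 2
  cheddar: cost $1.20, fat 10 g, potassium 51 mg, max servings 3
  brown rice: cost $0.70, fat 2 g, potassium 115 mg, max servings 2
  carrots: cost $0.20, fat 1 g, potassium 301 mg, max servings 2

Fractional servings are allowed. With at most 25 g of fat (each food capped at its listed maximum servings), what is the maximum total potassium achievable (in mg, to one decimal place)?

2603.2 mg

Potassium per g fat: kidney beans 432, carrots 301, canned tuna 103.5, brown rice 57.5, cheddar 5.1.
Take 3 servings of kidney beans: uses 3 g fat, +1296.0 mg potassium (running total 1296.0 mg).
Take 2 servings of carrots: uses 2 g fat, +602.0 mg potassium (running total 1898.0 mg).
Take 2 servings of canned tuna: uses 4 g fat, +414.0 mg potassium (running total 2312.0 mg).
Take 2 servings of brown rice: uses 4 g fat, +230.0 mg potassium (running total 2542.0 mg).
Take 1.2 servings of cheddar: uses 12 g fat, +61.2 mg potassium (running total 2603.2 mg).
Filling greedily by potassium-per-g fat is optimal for one linear limit, giving 2603.2 mg.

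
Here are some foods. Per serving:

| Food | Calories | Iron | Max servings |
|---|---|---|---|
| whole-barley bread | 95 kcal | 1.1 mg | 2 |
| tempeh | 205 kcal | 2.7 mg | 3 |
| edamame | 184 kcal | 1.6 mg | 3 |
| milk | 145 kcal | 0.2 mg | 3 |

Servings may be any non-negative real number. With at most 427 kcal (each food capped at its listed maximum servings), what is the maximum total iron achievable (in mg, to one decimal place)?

5.6 mg

Iron per kcal: tempeh 0.01317, whole-barley bread 0.01158, edamame 0.008696, milk 0.001379.
Take 2.083 servings of tempeh: uses 427 kcal, +5.6 mg iron (running total 5.6 mg).
Filling greedily by iron-per-kcal is optimal for one linear limit, giving 5.6 mg.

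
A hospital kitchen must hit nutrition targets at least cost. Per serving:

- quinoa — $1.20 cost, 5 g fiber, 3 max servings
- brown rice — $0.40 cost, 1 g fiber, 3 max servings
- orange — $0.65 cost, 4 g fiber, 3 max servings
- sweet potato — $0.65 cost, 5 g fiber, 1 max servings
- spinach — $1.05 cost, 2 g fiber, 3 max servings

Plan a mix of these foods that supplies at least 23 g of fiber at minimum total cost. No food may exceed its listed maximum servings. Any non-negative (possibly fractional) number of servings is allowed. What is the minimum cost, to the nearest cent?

Cost per g of fiber: sweet potato $0.1300, orange $0.1625, quinoa $0.2400, brown rice $0.4000, spinach $0.5250.
Take 1 serving of sweet potato: +5.0 g fiber for $0.65 (total $0.65, still need 18.0 g).
Take 3 servings of orange: +12.0 g fiber for $1.95 (total $2.60, still need 6.0 g).
Take 1.2 servings of quinoa: +6.0 g fiber for $1.44 (total $4.04, still need 0.0 g).
Filling from the cheapest source first is optimal under one linear minimum: $4.04.

$4.04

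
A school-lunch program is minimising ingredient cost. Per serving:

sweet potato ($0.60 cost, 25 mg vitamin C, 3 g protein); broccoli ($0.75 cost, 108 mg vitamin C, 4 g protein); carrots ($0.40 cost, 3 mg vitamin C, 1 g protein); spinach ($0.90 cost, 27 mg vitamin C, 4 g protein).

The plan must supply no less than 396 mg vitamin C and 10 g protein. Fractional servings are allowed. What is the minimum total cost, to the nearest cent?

$2.75

The cheapest plan sits at a corner of the feasible region — with two constraints it uses at most two foods.
sweet potato only: max(396/25, 10/3) = 15.84 servings → $9.50.
broccoli only: max(396/108, 10/4) = 3.667 servings → $2.75.
carrots only: max(396/3, 10/1) = 132 servings → $52.80.
spinach only: max(396/27, 10/4) = 14.67 servings → $13.20.
sweet potato + broccoli with both targets exact would need a negative amount; discard.
sweet potato + carrots: intersection lies outside the first quadrant.
sweet potato + spinach: the both-tight solution has a negative serving — not a feasible corner.
broccoli + carrots: the both-tight solution has a negative serving — not a feasible corner.
broccoli + spinach: intersection lies outside the first quadrant.
carrots + spinach with both targets exact would need a negative amount; discard.
Cheapest feasible corner: $2.75.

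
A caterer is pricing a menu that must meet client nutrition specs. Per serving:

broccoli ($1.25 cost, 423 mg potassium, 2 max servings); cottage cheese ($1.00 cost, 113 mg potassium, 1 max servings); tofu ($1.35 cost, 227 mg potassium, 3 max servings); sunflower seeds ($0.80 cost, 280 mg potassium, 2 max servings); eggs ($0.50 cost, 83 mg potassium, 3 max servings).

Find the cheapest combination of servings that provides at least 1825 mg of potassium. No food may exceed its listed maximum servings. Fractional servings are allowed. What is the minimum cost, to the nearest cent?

Cost per mg of potassium: sunflower seeds $0.0029, broccoli $0.0030, tofu $0.0059, eggs $0.0060, cottage cheese $0.0088.
Take 2 servings of sunflower seeds: +560.0 mg potassium for $1.60 (total $1.60, still need 1265.0 mg).
Take 2 servings of broccoli: +846.0 mg potassium for $2.50 (total $4.10, still need 419.0 mg).
Take 1.846 servings of tofu: +419.0 mg potassium for $2.49 (total $6.59, still need 0.0 mg).
Filling from the cheapest source first is optimal under one linear minimum: $6.59.

$6.59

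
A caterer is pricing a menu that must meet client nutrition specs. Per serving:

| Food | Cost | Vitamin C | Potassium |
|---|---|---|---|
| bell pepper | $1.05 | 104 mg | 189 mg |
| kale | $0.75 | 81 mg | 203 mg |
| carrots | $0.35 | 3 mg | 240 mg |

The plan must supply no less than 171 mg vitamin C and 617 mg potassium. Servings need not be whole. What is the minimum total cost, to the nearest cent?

Two binding constraints pin down two serving amounts, so the optimal mix uses at most two foods. The candidates are each food alone (scaled to the tighter of vitamin C/potassium) and each pair with both constraints tight.
bell pepper only: max(171/104, 617/189) = 3.265 servings → $3.43.
kale only: max(171/81, 617/203) = 3.039 servings → $2.28.
carrots only: max(171/3, 617/240) = 57 servings → $19.95.
bell pepper + kale: intersection lies outside the first quadrant.
bell pepper + carrots with both tight: 1.607 servings and 1.306 servings → $2.14.
kale + carrots with both tight: 2.081 servings and 0.8106 servings → $1.84.
The minimum over all feasible corners is $1.84.

$1.84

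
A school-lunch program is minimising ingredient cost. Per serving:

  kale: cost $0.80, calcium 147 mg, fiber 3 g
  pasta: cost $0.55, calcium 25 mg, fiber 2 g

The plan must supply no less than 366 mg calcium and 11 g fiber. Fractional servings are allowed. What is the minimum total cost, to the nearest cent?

This is a tiny linear program; its minimum lies at a vertex of the feasible set. List the vertices and price them.
kale only: max(366/147, 11/3) = 3.667 servings → $2.93.
pasta only: max(366/25, 11/2) = 14.64 servings → $8.05.
kale + pasta with both tight: 2.087 servings and 2.37 servings → $2.97.
The minimum over all feasible corners is $2.93.

$2.93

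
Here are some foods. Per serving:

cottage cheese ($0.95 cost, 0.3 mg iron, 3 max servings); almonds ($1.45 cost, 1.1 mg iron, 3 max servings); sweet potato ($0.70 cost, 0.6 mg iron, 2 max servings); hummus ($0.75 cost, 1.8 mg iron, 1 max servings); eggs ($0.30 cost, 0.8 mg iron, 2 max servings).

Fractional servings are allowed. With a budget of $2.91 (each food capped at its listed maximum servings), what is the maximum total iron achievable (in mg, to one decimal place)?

4.7 mg

Iron per dollar: eggs 2.667, hummus 2.4, sweet potato 0.8571, almonds 0.7586, cottage cheese 0.3158.
Take 2 servings of eggs: spends $0.60, +1.6 mg iron (running total 1.6 mg).
Take 1 serving of hummus: spends $0.75, +1.8 mg iron (running total 3.4 mg).
Take 2 servings of sweet potato: spends $1.40, +1.2 mg iron (running total 4.6 mg).
Take 0.1103 servings of almonds: spends $0.16, +0.1 mg iron (running total 4.7 mg).
Filling greedily by iron-per-dollar is optimal for one linear limit, giving 4.7 mg.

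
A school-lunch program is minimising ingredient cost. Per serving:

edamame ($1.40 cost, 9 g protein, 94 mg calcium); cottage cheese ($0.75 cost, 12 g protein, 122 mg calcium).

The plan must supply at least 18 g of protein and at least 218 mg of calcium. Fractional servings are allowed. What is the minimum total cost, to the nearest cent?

$1.34

Two binding constraints pin down two serving amounts, so the optimal mix uses at most two foods. The candidates are each food alone (scaled to the tighter of protein/calcium) and each pair with both constraints tight.
edamame only: max(18/9, 218/94) = 2.319 servings → $3.25.
cottage cheese only: max(18/12, 218/122) = 1.787 servings → $1.34.
edamame + cottage cheese with both targets exact would need a negative amount; discard.
The minimum over all feasible corners is $1.34.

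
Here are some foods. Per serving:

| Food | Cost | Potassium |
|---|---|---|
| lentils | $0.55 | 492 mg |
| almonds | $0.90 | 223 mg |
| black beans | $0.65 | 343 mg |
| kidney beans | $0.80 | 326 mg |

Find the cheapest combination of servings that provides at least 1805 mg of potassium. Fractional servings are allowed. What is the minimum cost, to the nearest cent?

$2.02

Cost per mg of potassium: lentils $0.0011, black beans $0.0019, kidney beans $0.0025, almonds $0.0040.
With no serving limits, use only lentils: 1805 mg / 492 mg = 3.669 servings × $0.55 = $2.02.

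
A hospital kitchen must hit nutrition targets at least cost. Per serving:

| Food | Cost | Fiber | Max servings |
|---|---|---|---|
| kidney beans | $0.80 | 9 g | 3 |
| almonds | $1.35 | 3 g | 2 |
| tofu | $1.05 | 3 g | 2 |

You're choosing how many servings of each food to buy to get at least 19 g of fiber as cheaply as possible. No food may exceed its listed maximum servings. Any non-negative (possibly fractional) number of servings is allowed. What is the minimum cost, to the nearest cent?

$1.69

Cost per g of fiber: kidney beans $0.0889, tofu $0.3500, almonds $0.4500.
Take 2.111 servings of kidney beans: +19.0 g fiber for $1.69 (total $1.69, still need 0.0 g).
Greedy by cheapest-per-g is optimal for a single linear constraint, so the minimum cost is $1.69.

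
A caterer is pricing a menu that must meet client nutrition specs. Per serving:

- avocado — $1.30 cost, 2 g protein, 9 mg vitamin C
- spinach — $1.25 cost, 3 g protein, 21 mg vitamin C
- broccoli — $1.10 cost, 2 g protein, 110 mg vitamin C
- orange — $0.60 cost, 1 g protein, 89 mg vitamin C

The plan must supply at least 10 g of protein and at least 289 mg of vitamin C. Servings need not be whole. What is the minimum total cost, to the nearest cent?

The cheapest plan sits at a corner of the feasible region — with two constraints it uses at most two foods.
avocado only: max(10/2, 289/9) = 32.11 servings → $41.74.
spinach only: max(10/3, 289/21) = 13.76 servings → $17.20.
broccoli only: max(10/2, 289/110) = 5 servings → $5.50.
orange only: max(10/1, 289/89) = 10 servings → $6.00.
avocado + spinach with both targets exact would need a negative amount; discard.
avocado + broccoli with both tight: 2.584 servings and 2.416 servings → $6.02.
avocado + orange with both tight: 3.556 servings and 2.888 servings → $6.36.
spinach + broccoli with both tight: 1.812 servings and 2.281 servings → $4.78.
spinach + orange with both tight: 2.443 servings and 2.671 servings → $4.66.
broccoli + orange with both targets exact would need a negative amount; discard.
So the least-cost plan costs $4.66.

$4.66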